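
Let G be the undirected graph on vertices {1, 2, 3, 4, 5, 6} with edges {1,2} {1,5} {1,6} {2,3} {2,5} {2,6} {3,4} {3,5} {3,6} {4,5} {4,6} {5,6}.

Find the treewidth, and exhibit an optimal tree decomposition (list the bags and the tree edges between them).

Treewidth 3.
One optimal decomposition is:
Bags: B1 = {2, 3, 5, 6}  B2 = {3, 4, 5, 6}  B3 = {1, 2, 5, 6}
Tree: B1–B2, B1–B3

The largest bag has 4 vertices, giving width 3; this decomposition certifies tw(G) ≤ 3. For the lower bound, the 4 vertices {1, 2, 5, 6} are pairwise adjacent, and any tree decomposition puts a clique entirely inside one bag — forcing width ≥ 3. Combining the bounds, tw(G) = 3.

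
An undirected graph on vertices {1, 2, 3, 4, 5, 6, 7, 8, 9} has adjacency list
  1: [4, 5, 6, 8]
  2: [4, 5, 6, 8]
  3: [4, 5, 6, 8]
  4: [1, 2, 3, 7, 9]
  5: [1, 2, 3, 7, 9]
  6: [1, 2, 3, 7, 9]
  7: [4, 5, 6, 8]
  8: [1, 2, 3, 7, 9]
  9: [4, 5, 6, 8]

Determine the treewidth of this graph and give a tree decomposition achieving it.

Each bag holds 5 vertices, so the decomposition has width 4, which upper-bounds the treewidth. For the lower bound: the 5 vertex sets {1,8}, {2,6}, {5,9}, {4}, {3} are disjoint, each induces a connected subgraph, and every pair is joined by at least one edge of G. Contracting each set to a single vertex therefore yields K_{5} as a minor, and since treewidth is minor-monotone, tw(G) ≥ tw(K_{5}) = 4. Combining the bounds, tw(G) = 4.

Treewidth 4.
One such decomposition:
Bags: B1 = {1, 4, 5, 6, 8}  B2 = {2, 4, 5, 6, 8}  B3 = {4, 5, 6, 8, 9}  B4 = {3, 4, 5, 6, 8}  B5 = {4, 5, 6, 7, 8}
Tree: B1–B2, B2–B3, B3–B4, B4–B5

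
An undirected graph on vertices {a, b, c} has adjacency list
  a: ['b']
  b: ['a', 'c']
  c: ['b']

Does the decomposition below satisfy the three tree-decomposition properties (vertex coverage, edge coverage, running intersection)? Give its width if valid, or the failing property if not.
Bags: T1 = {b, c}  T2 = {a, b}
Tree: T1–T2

Checking the three conditions: (i) the bags cover all of {a, b, c}; (ii) for each edge, some bag contains both endpoints; (iii) the bags containing any fixed vertex form a subtree. All hold, so the decomposition is valid with width 2 − 1 = 1.

Yes; width 1.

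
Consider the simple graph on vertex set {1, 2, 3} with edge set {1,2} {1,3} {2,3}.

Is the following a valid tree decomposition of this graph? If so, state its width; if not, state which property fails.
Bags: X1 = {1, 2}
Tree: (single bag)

No — vertex 3 appears in no bag.

A tree decomposition must satisfy three properties: every vertex lies in some bag; for every edge, both endpoints lie together in some bag; and for every vertex, the bags containing it form a connected subtree. Here vertex 3 appears in no bag, so the decomposition is invalid.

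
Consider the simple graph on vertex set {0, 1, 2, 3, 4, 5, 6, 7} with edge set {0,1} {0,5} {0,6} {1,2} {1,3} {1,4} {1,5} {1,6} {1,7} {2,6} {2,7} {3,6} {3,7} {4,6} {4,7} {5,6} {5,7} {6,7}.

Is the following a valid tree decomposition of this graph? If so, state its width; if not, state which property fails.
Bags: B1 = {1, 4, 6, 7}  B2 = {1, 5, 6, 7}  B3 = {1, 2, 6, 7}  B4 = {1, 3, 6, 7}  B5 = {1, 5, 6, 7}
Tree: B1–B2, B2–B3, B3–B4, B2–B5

A tree decomposition must satisfy three properties: every vertex lies in some bag; for every edge, both endpoints lie together in some bag; and for every vertex, the bags containing it form a connected subtree. Here vertex 0 appears in no bag, so the decomposition is invalid.

No — vertex 0 appears in no bag.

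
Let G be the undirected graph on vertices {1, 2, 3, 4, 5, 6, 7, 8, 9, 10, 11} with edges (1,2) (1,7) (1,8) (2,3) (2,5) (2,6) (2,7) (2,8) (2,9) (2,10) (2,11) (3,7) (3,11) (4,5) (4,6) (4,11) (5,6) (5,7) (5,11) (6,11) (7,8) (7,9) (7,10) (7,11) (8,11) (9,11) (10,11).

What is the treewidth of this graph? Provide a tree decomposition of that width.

Treewidth 3.
One such decomposition:
Bags: B1 = {2, 7, 9, 11}  B2 = {2, 7, 8, 11}  B3 = {2, 5, 7, 11}  B4 = {2, 7, 10, 11}  B5 = {2, 3, 7, 11}  B6 = {2, 5, 6, 11}  B7 = {1, 2, 7, 8}  B8 = {4, 5, 6, 11}
Tree: B1–B2, B1–B3, B3–B4, B1–B5, B3–B6, B2–B7, B6–B8

Each bag holds 4 vertices, so the decomposition has width 3, which upper-bounds the treewidth. On the other hand G contains the 4-clique {2, 5, 6, 11}. A clique must lie in a single bag of any decomposition, so no decomposition can have width below 3. The upper and lower bounds meet at 3, so that is the treewidth.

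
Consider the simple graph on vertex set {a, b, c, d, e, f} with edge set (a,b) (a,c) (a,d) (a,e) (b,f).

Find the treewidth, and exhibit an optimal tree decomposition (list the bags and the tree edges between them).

Treewidth 1.
One such decomposition:
Bags: B1 = {a, e}  B2 = {a, d}  B3 = {a, b}  B4 = {b, f}  B5 = {a, c}
Tree: B1–B2, B1–B3, B3–B4, B3–B5

Every bag has size at most 2, so the width is 2 − 1 = 1 and tw(G) ≤ 1. Since G has at least one edge (e.g. a–e), it is not an edgeless graph, so tw(G) ≥ 1. Combining the bounds, tw(G) = 1.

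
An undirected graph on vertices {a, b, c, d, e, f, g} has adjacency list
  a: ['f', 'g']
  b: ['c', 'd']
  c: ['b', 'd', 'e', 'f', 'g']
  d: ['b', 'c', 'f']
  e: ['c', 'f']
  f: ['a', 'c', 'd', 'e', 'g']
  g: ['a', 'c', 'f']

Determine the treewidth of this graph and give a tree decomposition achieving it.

Treewidth 2.
Bags: B1 = {c, f, g}  B2 = {c, d, f}  B3 = {a, f, g}  B4 = {c, e, f}  B5 = {b, c, d}
Tree: B1–B2, B1–B3, B1–B4, B2–B5

Every bag has size at most 3, so the width is 3 − 1 = 2 and tw(G) ≤ 2. On the other hand G contains the 3-clique {c, d, f}. A clique must lie in a single bag of any decomposition, so no decomposition can have width below 2. Therefore the treewidth is 2.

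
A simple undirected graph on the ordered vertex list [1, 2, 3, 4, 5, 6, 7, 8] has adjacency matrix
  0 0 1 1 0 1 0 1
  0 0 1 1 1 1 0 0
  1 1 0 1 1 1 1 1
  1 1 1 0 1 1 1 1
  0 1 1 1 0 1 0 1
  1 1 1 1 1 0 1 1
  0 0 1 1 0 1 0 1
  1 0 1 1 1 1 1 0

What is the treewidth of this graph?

4

A width-4 tree decomposition is:
Bags: B1 = {1, 3, 4, 6, 8}  B2 = {3, 4, 5, 6, 8}  B3 = {3, 4, 6, 7, 8}  B4 = {2, 3, 4, 5, 6}
Tree: B1–B2, B2–B3, B2–B4
Each bag holds 5 vertices, so the decomposition has width 4, which upper-bounds the treewidth. Conversely, {1, 3, 4, 6, 8} is a clique of size 5, and the vertices of any clique must share a bag in every tree decomposition; so some bag has ≥ 5 vertices and tw(G) ≥ 4. The upper and lower bounds meet at 4, so that is the treewidth.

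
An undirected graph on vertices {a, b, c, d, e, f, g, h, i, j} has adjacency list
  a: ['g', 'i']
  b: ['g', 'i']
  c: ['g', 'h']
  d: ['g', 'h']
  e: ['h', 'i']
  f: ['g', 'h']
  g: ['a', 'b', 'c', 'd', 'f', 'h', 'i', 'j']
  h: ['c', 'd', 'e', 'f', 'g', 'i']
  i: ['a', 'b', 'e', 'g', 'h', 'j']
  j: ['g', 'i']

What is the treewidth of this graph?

2

A width-2 tree decomposition is:
Bags: B1 = {g, h, i}  B2 = {c, g, h}  B3 = {a, g, i}  B4 = {f, g, h}  B5 = {g, i, j}  B6 = {b, g, i}  B7 = {d, g, h}  B8 = {e, h, i}
Tree: B1–B2, B1–B3, B2–B4, B1–B5, B1–B6, B1–B7, B1–B8
Every bag has size at most 3, so the width is 3 − 1 = 2 and tw(G) ≤ 2. Conversely, {g, i, j} is a clique of size 3, and the vertices of any clique must share a bag in every tree decomposition; so some bag has ≥ 3 vertices and tw(G) ≥ 2. Combining the bounds, tw(G) = 2.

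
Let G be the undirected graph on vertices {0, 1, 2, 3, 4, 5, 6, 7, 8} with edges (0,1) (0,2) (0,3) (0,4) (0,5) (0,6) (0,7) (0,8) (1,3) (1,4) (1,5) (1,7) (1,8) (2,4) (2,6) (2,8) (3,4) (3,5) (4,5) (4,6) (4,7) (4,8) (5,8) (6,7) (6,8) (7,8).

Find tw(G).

4

A width-4 tree decomposition is:
Bags: B1 = {0, 1, 4, 7, 8}  B2 = {0, 4, 6, 7, 8}  B3 = {0, 2, 4, 6, 8}  B4 = {0, 1, 4, 5, 8}  B5 = {0, 1, 3, 4, 5}
Tree: B1–B2, B2–B3, B1–B4, B4–B5
Each bag holds 5 vertices, so the decomposition has width 4, which upper-bounds the treewidth. Conversely, {0, 1, 4, 5, 8} is a clique of size 5, and the vertices of any clique must share a bag in every tree decomposition; so some bag has ≥ 5 vertices and tw(G) ≥ 4. The upper and lower bounds meet at 4, so that is the treewidth.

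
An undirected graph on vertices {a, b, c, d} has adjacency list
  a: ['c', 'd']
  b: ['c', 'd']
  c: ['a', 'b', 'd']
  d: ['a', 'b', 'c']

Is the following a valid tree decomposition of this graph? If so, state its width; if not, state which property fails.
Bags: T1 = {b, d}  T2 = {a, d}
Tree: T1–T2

No — vertex c appears in no bag.

A tree decomposition must satisfy three properties: every vertex lies in some bag; for every edge, both endpoints lie together in some bag; and for every vertex, the bags containing it form a connected subtree. Here vertex c appears in no bag, so the decomposition is invalid.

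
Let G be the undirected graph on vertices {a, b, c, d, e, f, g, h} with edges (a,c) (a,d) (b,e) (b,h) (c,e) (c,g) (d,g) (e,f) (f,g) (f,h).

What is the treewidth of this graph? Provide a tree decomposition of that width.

The largest bag has 3 vertices, giving width 2; this decomposition certifies tw(G) ≤ 2. The edges d–a–c–g–d form a cycle, so G is not a tree and its treewidth is at least 2. Combining the bounds, tw(G) = 2.

Treewidth 2.
One optimal decomposition is:
Bags: B1 = {a, d, g}  B2 = {a, c, g}  B3 = {c, f, g}  B4 = {c, e, f}  B5 = {e, f, h}  B6 = {b, e, h}
Tree: B1–B2, B2–B3, B3–B4, B4–B5, B5–B6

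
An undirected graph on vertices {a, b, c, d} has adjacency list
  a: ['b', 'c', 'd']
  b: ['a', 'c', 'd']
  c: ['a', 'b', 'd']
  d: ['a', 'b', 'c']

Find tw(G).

3

A width-3 tree decomposition is:
Bags: B1 = {a, b, c, d}
Tree: (single bag)
A single bag containing all 4 vertices is trivially a valid decomposition of width 3. Conversely, {a, b, c, d} is a clique of size 4, and the vertices of any clique must share a bag in every tree decomposition; so some bag has ≥ 4 vertices and tw(G) ≥ 3. Therefore the treewidth is 3.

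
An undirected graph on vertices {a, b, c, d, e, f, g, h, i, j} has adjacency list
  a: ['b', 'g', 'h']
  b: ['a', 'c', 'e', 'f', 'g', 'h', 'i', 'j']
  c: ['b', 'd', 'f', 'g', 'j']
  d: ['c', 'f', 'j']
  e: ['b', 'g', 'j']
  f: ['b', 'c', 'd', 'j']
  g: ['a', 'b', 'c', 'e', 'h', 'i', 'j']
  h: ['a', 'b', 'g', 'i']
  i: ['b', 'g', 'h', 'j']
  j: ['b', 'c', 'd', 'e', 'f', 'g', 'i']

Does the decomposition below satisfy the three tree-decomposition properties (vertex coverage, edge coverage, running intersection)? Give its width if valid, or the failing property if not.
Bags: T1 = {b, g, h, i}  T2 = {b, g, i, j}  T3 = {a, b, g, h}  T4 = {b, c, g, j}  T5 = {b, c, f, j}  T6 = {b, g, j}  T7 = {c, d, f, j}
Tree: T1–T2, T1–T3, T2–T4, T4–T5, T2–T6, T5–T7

A tree decomposition must satisfy three properties: every vertex lies in some bag; for every edge, both endpoints lie together in some bag; and for every vertex, the bags containing it form a connected subtree. Here vertex e appears in no bag, so the decomposition is invalid.

No — vertex e appears in no bag.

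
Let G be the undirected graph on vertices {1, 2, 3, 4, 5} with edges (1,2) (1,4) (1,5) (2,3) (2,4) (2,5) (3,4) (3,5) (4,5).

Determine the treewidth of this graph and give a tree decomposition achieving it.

Each bag holds 4 vertices, so the decomposition has width 3, which upper-bounds the treewidth. Conversely, {1, 2, 4, 5} is a clique of size 4, and the vertices of any clique must share a bag in every tree decomposition; so some bag has ≥ 4 vertices and tw(G) ≥ 3. The upper and lower bounds meet at 3, so that is the treewidth.

Treewidth 3.
One optimal decomposition is:
Bags: B1 = {2, 3, 4, 5}  B2 = {1, 2, 4, 5}
Tree: B1–B2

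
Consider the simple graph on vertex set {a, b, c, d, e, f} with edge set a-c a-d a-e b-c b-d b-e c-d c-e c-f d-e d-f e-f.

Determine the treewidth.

A width-3 tree decomposition is:
Bags: B1 = {b, c, d, e}  B2 = {c, d, e, f}  B3 = {a, c, d, e}
Tree: B1–B2, B2–B3
The largest bag has 4 vertices, giving width 3; this decomposition certifies tw(G) ≤ 3. On the other hand G contains the 4-clique {a, c, d, e}. A clique must lie in a single bag of any decomposition, so no decomposition can have width below 3. Therefore the treewidth is 3.

3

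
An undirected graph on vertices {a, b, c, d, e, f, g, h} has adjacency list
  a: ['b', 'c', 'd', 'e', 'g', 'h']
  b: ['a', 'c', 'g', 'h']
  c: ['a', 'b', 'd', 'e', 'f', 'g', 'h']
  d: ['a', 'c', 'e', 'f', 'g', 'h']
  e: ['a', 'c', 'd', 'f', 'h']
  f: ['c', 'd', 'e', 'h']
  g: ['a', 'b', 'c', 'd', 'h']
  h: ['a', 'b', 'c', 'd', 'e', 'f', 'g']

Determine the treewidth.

A width-4 tree decomposition is:
Bags: B1 = {a, b, c, g, h}  B2 = {a, c, d, g, h}  B3 = {a, c, d, e, h}  B4 = {c, d, e, f, h}
Tree: B1–B2, B2–B3, B3–B4
Each bag holds 5 vertices, so the decomposition has width 4, which upper-bounds the treewidth. On the other hand G contains the 5-clique {a, c, d, g, h}. A clique must lie in a single bag of any decomposition, so no decomposition can have width below 4. The upper and lower bounds meet at 4, so that is the treewidth.

4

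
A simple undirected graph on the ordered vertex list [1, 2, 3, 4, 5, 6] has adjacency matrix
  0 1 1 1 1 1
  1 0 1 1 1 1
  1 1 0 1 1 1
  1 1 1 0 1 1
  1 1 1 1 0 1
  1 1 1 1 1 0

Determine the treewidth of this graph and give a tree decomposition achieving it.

Treewidth 5.
One such decomposition:
Bags: B1 = {1, 2, 3, 4, 5, 6}
Tree: (single bag)

A single bag containing all 6 vertices is trivially a valid decomposition of width 5. On the other hand G contains the 6-clique {1, 2, 3, 4, 5, 6}. A clique must lie in a single bag of any decomposition, so no decomposition can have width below 5. The upper and lower bounds meet at 5, so that is the treewidth.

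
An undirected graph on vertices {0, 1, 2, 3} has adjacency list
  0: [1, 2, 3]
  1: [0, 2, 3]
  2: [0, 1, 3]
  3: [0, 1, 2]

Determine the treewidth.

3

A width-3 tree decomposition is:
Bags: B1 = {0, 1, 2, 3}
Tree: (single bag)
With just one bag of size 4, the width is 4 − 1 = 3, so tw(G) ≤ 3. On the other hand G contains the 4-clique {0, 1, 2, 3}. A clique must lie in a single bag of any decomposition, so no decomposition can have width below 3. The upper and lower bounds meet at 3, so that is the treewidth.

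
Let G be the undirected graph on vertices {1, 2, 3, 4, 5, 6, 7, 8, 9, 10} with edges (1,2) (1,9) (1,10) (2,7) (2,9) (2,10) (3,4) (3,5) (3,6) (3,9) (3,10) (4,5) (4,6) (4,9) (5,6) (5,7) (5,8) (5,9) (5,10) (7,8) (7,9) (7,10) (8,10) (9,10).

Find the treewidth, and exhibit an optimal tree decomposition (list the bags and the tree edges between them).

Treewidth 3.
Bags: B1 = {3, 4, 5, 9}  B2 = {3, 5, 9, 10}  B3 = {3, 4, 5, 6}  B4 = {5, 7, 9, 10}  B5 = {2, 7, 9, 10}  B6 = {1, 2, 9, 10}  B7 = {5, 7, 8, 10}
Tree: B1–B2, B1–B3, B2–B4, B4–B5, B5–B6, B4–B7

Every bag has size at most 4, so the width is 4 − 1 = 3 and tw(G) ≤ 3. On the other hand G contains the 4-clique {1, 2, 9, 10}. A clique must lie in a single bag of any decomposition, so no decomposition can have width below 3. Combining the bounds, tw(G) = 3.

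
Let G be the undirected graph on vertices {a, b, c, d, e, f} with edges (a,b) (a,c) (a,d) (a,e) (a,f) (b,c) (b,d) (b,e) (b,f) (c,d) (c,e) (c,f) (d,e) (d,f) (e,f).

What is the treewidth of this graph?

A width-5 tree decomposition is:
Bags: B1 = {a, b, c, d, e, f}
Tree: (single bag)
With just one bag of size 6, the width is 6 − 1 = 5, so tw(G) ≤ 5. On the other hand G contains the 6-clique {a, b, c, d, e, f}. A clique must lie in a single bag of any decomposition, so no decomposition can have width below 5. The upper and lower bounds meet at 5, so that is the treewidth.

5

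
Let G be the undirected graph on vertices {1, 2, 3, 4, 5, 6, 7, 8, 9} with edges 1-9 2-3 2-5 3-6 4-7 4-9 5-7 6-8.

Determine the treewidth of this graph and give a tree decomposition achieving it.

Each bag holds 2 vertices, so the decomposition has width 1, which upper-bounds the treewidth. G has an edge, so its treewidth is at least 1. The upper and lower bounds meet at 1, so that is the treewidth.

Treewidth 1.
One optimal decomposition is:
Bags: B1 = {6, 8}  B2 = {3, 6}  B3 = {2, 3}  B4 = {2, 5}  B5 = {5, 7}  B6 = {4, 7}  B7 = {4, 9}  B8 = {1, 9}
Tree: B1–B2, B2–B3, B3–B4, B4–B5, B5–B6, B6–B7, B7–B8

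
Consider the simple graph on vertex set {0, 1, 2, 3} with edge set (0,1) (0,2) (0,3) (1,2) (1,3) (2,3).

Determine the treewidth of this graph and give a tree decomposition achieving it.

A single bag containing all 4 vertices is trivially a valid decomposition of width 3. Conversely, {0, 1, 2, 3} is a clique of size 4, and the vertices of any clique must share a bag in every tree decomposition; so some bag has ≥ 4 vertices and tw(G) ≥ 3. Therefore the treewidth is 3.

Treewidth 3.
One optimal decomposition is:
Bags: B1 = {0, 1, 2, 3}
Tree: (single bag)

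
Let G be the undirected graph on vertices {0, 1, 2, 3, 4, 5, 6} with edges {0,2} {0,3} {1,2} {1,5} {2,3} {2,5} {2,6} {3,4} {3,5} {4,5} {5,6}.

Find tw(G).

A width-2 tree decomposition is:
Bags: B1 = {2, 3, 5}  B2 = {3, 4, 5}  B3 = {0, 2, 3}  B4 = {1, 2, 5}  B5 = {2, 5, 6}
Tree: B1–B2, B1–B3, B1–B4, B4–B5
Every bag has size at most 3, so the width is 3 − 1 = 2 and tw(G) ≤ 2. For the lower bound, the 3 vertices {0, 2, 3} are pairwise adjacent, and any tree decomposition puts a clique entirely inside one bag — forcing width ≥ 2. The upper and lower bounds meet at 2, so that is the treewidth.

2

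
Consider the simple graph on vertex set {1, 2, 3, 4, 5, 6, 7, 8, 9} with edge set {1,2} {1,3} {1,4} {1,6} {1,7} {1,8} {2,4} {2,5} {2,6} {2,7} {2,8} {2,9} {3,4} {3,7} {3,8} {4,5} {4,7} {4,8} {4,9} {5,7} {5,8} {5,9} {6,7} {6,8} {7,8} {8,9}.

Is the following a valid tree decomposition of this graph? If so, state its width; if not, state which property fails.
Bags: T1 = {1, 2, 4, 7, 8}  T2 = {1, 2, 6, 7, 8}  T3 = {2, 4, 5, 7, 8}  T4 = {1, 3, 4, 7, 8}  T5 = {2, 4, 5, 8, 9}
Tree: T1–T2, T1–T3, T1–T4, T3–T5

Yes; width 4.

Checking the three conditions: (i) the bags cover all of {1, 2, 3, 4, 5, 6, 7, 8, 9}; (ii) for each edge, some bag contains both endpoints; (iii) the bags containing any fixed vertex form a subtree. All hold, so the decomposition is valid with width 5 − 1 = 4.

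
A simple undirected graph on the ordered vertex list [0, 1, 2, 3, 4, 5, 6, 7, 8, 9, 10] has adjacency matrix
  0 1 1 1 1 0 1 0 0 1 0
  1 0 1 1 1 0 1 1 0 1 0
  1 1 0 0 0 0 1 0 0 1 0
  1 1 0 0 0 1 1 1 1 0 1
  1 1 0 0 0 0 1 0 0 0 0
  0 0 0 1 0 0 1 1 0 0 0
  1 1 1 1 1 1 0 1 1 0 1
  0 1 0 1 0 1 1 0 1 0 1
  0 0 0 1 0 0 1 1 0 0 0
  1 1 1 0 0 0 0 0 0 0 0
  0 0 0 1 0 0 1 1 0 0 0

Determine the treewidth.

A width-3 tree decomposition is:
Bags: B1 = {1, 3, 6, 7}  B2 = {3, 6, 7, 8}  B3 = {0, 1, 3, 6}  B4 = {0, 1, 2, 6}  B5 = {3, 6, 7, 10}  B6 = {0, 1, 4, 6}  B7 = {3, 5, 6, 7}  B8 = {0, 1, 2, 9}
Tree: B1–B2, B1–B3, B3–B4, B1–B5, B3–B6, B5–B7, B4–B8
Every bag has size at most 4, so the width is 4 − 1 = 3 and tw(G) ≤ 3. On the other hand G contains the 4-clique {0, 1, 2, 9}. A clique must lie in a single bag of any decomposition, so no decomposition can have width below 3. Hence tw(G) = 3 exactly.

3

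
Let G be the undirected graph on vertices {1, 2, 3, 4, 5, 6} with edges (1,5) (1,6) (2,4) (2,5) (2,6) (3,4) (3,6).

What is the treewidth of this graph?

2

A width-2 tree decomposition is:
Bags: B1 = {2, 3, 4}  B2 = {2, 3, 6}  B3 = {2, 5, 6}  B4 = {1, 5, 6}
Tree: B1–B2, B2–B3, B3–B4
Every bag has size at most 3, so the width is 3 − 1 = 2 and tw(G) ≤ 2. Since 4–3–6–2–4 is a cycle in G, G is not acyclic. Forests are exactly the graphs of treewidth ≤ 1, so tw(G) ≥ 2. The upper and lower bounds meet at 2, so that is the treewidth.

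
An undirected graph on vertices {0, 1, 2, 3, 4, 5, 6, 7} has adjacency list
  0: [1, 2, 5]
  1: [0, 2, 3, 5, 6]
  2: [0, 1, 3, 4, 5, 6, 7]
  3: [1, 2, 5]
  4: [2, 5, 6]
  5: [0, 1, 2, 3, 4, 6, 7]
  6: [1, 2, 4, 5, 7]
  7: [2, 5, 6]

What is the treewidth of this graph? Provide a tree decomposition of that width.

Treewidth 3.
One such decomposition:
Bags: B1 = {1, 2, 3, 5}  B2 = {0, 1, 2, 5}  B3 = {1, 2, 5, 6}  B4 = {2, 4, 5, 6}  B5 = {2, 5, 6, 7}
Tree: B1–B2, B2–B3, B3–B4, B4–B5

Every bag has size at most 4, so the width is 4 − 1 = 3 and tw(G) ≤ 3. For the lower bound, the 4 vertices {0, 1, 2, 5} are pairwise adjacent, and any tree decomposition puts a clique entirely inside one bag — forcing width ≥ 3. Hence tw(G) = 3 exactly.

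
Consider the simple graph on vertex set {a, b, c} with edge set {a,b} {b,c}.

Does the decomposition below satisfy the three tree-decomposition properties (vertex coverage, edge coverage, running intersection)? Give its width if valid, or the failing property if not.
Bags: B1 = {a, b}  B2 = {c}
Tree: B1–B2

A tree decomposition must satisfy three properties: every vertex lies in some bag; for every edge, both endpoints lie together in some bag; and for every vertex, the bags containing it form a connected subtree. Here edge (b,c) lies in no bag, so the decomposition is invalid.

No — edge (b,c) lies in no bag.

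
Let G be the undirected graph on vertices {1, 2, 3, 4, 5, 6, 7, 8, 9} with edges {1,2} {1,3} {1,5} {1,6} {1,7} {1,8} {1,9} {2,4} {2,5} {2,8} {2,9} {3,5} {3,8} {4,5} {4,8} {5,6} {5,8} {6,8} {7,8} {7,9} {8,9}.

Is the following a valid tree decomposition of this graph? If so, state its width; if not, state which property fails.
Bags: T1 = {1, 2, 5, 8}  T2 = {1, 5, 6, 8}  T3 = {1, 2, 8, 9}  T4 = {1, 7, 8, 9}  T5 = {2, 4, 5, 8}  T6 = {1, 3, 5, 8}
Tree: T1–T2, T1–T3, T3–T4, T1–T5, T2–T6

Yes; width 3.

Vertex coverage: the bags together contain {1, 2, 3, 4, 5, 6, 7, 8, 9}, the full vertex set. Edge coverage: each edge of G has both endpoints in at least one bag. Running intersection: for every vertex, the bags containing it form a connected subtree. All three properties hold, so this is a valid tree decomposition of width max|bag| − 1 = 3, and hence tw(G) ≤ 3.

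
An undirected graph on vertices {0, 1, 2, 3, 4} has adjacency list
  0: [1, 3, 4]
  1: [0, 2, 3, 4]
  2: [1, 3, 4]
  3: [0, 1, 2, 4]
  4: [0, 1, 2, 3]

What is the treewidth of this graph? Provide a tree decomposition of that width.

Treewidth 3.
Bags: B1 = {0, 1, 3, 4}  B2 = {1, 2, 3, 4}
Tree: B1–B2

Every bag has size at most 4, so the width is 4 − 1 = 3 and tw(G) ≤ 3. Conversely, {0, 1, 3, 4} is a clique of size 4, and the vertices of any clique must share a bag in every tree decomposition; so some bag has ≥ 4 vertices and tw(G) ≥ 3. Therefore the treewidth is 3.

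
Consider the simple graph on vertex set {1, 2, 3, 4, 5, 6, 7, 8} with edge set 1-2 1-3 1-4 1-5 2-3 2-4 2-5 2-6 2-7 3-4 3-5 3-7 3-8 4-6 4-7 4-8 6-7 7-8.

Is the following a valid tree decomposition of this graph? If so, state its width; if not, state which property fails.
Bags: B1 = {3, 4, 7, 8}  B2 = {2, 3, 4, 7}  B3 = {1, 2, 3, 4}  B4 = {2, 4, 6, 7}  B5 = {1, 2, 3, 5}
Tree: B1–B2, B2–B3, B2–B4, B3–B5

Yes; width 3.

Checking the three conditions: (i) the bags cover all of {1, 2, 3, 4, 5, 6, 7, 8}; (ii) for each edge, some bag contains both endpoints; (iii) the bags containing any fixed vertex form a subtree. All hold, so the decomposition is valid with width 4 − 1 = 3.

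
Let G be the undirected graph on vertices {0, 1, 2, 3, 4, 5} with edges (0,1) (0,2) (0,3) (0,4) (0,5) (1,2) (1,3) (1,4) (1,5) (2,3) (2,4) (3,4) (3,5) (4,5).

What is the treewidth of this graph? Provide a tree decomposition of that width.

The largest bag has 5 vertices, giving width 4; this decomposition certifies tw(G) ≤ 4. For the lower bound, the 5 vertices {0, 1, 2, 3, 4} are pairwise adjacent, and any tree decomposition puts a clique entirely inside one bag — forcing width ≥ 4. The upper and lower bounds meet at 4, so that is the treewidth.

Treewidth 4.
One optimal decomposition is:
Bags: B1 = {0, 1, 3, 4, 5}  B2 = {0, 1, 2, 3, 4}
Tree: B1–B2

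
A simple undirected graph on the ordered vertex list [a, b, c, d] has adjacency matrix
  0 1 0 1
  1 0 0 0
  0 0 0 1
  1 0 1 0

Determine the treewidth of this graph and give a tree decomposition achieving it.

Treewidth 1.
Bags: B1 = {a, b}  B2 = {a, d}  B3 = {c, d}
Tree: B1–B2, B2–B3

Every bag has size at most 2, so the width is 2 − 1 = 1 and tw(G) ≤ 1. Since G has at least one edge (e.g. b–a), it is not an edgeless graph, so tw(G) ≥ 1. Combining the bounds, tw(G) = 1.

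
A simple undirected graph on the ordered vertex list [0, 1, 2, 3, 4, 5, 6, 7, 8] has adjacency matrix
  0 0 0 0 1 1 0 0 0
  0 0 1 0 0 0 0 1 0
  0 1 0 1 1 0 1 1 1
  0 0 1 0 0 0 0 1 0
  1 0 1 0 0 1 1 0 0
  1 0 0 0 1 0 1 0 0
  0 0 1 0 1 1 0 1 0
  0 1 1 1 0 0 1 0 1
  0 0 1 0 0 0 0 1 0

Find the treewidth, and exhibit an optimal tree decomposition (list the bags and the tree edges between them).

The largest bag has 3 vertices, giving width 2; this decomposition certifies tw(G) ≤ 2. On the other hand G contains the 3-clique {0, 4, 5}. A clique must lie in a single bag of any decomposition, so no decomposition can have width below 2. Combining the bounds, tw(G) = 2.

Treewidth 2.
One such decomposition:
Bags: B1 = {2, 4, 6}  B2 = {4, 5, 6}  B3 = {0, 4, 5}  B4 = {2, 6, 7}  B5 = {1, 2, 7}  B6 = {2, 7, 8}  B7 = {2, 3, 7}
Tree: B1–B2, B2–B3, B1–B4, B4–B5, B4–B6, B4–B7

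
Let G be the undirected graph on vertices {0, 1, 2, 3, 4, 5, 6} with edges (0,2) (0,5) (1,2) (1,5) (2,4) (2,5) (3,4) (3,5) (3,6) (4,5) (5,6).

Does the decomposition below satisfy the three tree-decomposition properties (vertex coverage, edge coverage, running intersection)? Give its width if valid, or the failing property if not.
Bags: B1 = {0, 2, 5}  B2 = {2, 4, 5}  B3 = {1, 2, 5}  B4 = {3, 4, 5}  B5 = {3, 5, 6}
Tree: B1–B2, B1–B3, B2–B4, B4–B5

Yes; width 2.

Checking the three conditions: (i) the bags cover all of {0, 1, 2, 3, 4, 5, 6}; (ii) for each edge, some bag contains both endpoints; (iii) the bags containing any fixed vertex form a subtree. All hold, so the decomposition is valid with width 3 − 1 = 2.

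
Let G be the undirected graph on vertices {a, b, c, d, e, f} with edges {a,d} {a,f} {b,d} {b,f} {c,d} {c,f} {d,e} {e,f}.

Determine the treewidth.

2

A width-2 tree decomposition is:
Bags: B1 = {c, d, f}  B2 = {b, d, f}  B3 = {a, d, f}  B4 = {d, e, f}
Tree: B1–B2, B2–B3, B3–B4
Each bag holds 3 vertices, so the decomposition has width 2, which upper-bounds the treewidth. For the lower bound, G contains the cycle c–f–b–d–c, so G is not a forest; only forests have treewidth ≤ 1, hence tw(G) ≥ 2. Combining the bounds, tw(G) = 2.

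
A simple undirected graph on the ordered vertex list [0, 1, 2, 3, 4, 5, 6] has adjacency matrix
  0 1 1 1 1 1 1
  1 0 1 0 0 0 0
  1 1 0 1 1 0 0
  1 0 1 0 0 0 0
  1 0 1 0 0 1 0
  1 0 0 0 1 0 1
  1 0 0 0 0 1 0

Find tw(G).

A width-2 tree decomposition is:
Bags: B1 = {0, 2, 3}  B2 = {0, 2, 4}  B3 = {0, 4, 5}  B4 = {0, 1, 2}  B5 = {0, 5, 6}
Tree: B1–B2, B2–B3, B2–B4, B3–B5
The largest bag has 3 vertices, giving width 2; this decomposition certifies tw(G) ≤ 2. On the other hand G contains the 3-clique {0, 1, 2}. A clique must lie in a single bag of any decomposition, so no decomposition can have width below 2. Therefore the treewidth is 2.

2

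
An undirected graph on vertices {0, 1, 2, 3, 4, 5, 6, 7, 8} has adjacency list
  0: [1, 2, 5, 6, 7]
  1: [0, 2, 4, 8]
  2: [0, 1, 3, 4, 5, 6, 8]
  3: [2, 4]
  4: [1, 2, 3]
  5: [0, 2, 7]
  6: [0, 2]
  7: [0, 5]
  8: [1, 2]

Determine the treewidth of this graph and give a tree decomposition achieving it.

The largest bag has 3 vertices, giving width 2; this decomposition certifies tw(G) ≤ 2. For the lower bound, the 3 vertices {0, 1, 2} are pairwise adjacent, and any tree decomposition puts a clique entirely inside one bag — forcing width ≥ 2. The upper and lower bounds meet at 2, so that is the treewidth.

Treewidth 2.
One optimal decomposition is:
Bags: B1 = {0, 1, 2}  B2 = {0, 2, 5}  B3 = {0, 5, 7}  B4 = {1, 2, 4}  B5 = {1, 2, 8}  B6 = {0, 2, 6}  B7 = {2, 3, 4}
Tree: B1–B2, B2–B3, B1–B4, B4–B5, B2–B6, B4–B7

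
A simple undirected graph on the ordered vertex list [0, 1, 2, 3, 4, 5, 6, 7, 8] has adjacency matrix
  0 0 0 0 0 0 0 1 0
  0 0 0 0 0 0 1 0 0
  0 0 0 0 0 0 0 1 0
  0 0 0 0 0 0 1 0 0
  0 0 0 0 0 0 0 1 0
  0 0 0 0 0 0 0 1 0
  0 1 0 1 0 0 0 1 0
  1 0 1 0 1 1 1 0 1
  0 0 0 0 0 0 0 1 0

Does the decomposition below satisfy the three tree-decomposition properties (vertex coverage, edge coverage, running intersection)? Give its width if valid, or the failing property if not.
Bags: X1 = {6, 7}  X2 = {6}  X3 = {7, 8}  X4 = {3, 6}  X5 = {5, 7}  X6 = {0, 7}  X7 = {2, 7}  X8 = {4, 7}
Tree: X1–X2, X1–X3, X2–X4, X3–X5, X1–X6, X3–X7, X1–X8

A tree decomposition must satisfy three properties: every vertex lies in some bag; for every edge, both endpoints lie together in some bag; and for every vertex, the bags containing it form a connected subtree. Here vertex 1 appears in no bag, so the decomposition is invalid.

No — vertex 1 appears in no bag.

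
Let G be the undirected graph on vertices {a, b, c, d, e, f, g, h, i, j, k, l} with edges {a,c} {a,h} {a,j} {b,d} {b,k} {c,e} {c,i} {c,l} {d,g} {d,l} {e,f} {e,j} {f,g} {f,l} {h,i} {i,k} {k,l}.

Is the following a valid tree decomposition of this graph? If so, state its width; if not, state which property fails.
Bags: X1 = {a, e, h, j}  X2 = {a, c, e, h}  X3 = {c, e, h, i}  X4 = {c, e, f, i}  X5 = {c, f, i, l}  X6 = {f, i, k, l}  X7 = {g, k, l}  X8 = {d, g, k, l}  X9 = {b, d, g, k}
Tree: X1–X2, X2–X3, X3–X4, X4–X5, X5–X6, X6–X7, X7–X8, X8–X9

A tree decomposition must satisfy three properties: every vertex lies in some bag; for every edge, both endpoints lie together in some bag; and for every vertex, the bags containing it form a connected subtree. Here edge (f,g) lies in no bag, so the decomposition is invalid.

No — edge (f,g) lies in no bag.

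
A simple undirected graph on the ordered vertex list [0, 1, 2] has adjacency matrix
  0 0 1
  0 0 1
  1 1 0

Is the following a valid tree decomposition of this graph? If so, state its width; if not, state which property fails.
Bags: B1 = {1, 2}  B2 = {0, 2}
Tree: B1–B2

Vertex coverage: the bags together contain {0, 1, 2}, the full vertex set. Edge coverage: each edge of G has both endpoints in at least one bag. Running intersection: for every vertex, the bags containing it form a connected subtree. All three properties hold, so this is a valid tree decomposition of width max|bag| − 1 = 1, and hence tw(G) ≤ 1.

Yes; width 1.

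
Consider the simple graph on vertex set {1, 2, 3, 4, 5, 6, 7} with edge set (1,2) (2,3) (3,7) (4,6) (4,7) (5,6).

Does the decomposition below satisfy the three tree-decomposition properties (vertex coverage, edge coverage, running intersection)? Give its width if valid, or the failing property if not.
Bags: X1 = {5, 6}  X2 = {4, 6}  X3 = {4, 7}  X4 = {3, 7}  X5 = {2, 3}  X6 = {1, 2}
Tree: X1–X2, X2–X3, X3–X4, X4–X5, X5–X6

Yes; width 1.

Checking the three conditions: (i) the bags cover all of {1, 2, 3, 4, 5, 6, 7}; (ii) for each edge, some bag contains both endpoints; (iii) the bags containing any fixed vertex form a subtree. All hold, so the decomposition is valid with width 2 − 1 = 1.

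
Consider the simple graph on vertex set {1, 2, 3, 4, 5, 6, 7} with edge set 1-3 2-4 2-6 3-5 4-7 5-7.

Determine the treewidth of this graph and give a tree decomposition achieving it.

Treewidth 1.
Bags: B1 = {1, 3}  B2 = {3, 5}  B3 = {5, 7}  B4 = {4, 7}  B5 = {2, 4}  B6 = {2, 6}
Tree: B1–B2, B2–B3, B3–B4, B4–B5, B5–B6

Each bag holds 2 vertices, so the decomposition has width 1, which upper-bounds the treewidth. Since G has at least one edge (e.g. 1–3), it is not an edgeless graph, so tw(G) ≥ 1. Combining the bounds, tw(G) = 1.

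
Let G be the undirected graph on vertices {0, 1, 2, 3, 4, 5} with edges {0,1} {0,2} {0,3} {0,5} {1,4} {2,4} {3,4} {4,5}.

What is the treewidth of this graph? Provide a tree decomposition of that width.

The largest bag has 3 vertices, giving width 2; this decomposition certifies tw(G) ≤ 2. For the lower bound, G contains the cycle 3–4–2–0–3, so G is not a forest; only forests have treewidth ≤ 1, hence tw(G) ≥ 2. Combining the bounds, tw(G) = 2.

Treewidth 2.
One optimal decomposition is:
Bags: B1 = {0, 3, 4}  B2 = {0, 2, 4}  B3 = {0, 1, 4}  B4 = {0, 4, 5}
Tree: B1–B2, B2–B3, B3–B4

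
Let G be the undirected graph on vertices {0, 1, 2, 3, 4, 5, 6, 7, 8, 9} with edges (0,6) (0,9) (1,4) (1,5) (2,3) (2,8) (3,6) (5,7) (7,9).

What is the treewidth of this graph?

A width-1 tree decomposition is:
Bags: B1 = {2, 8}  B2 = {2, 3}  B3 = {3, 6}  B4 = {0, 6}  B5 = {0, 9}  B6 = {7, 9}  B7 = {5, 7}  B8 = {1, 5}  B9 = {1, 4}
Tree: B1–B2, B2–B3, B3–B4, B4–B5, B5–B6, B6–B7, B7–B8, B8–B9
Each bag holds 2 vertices, so the decomposition has width 1, which upper-bounds the treewidth. Any graph with an edge has treewidth ≥ 1, and G has the edge 8–2. Combining the bounds, tw(G) = 1.

1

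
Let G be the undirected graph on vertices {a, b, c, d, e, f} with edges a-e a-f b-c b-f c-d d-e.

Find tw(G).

A width-2 tree decomposition is:
Bags: B1 = {a, b, f}  B2 = {a, b, e}  B3 = {b, d, e}  B4 = {b, c, d}
Tree: B1–B2, B2–B3, B3–B4
Every bag has size at most 3, so the width is 3 − 1 = 2 and tw(G) ≤ 2. For the lower bound, G contains the cycle b–f–a–e–d–c–b, so G is not a forest; only forests have treewidth ≤ 1, hence tw(G) ≥ 2. Combining the bounds, tw(G) = 2.

2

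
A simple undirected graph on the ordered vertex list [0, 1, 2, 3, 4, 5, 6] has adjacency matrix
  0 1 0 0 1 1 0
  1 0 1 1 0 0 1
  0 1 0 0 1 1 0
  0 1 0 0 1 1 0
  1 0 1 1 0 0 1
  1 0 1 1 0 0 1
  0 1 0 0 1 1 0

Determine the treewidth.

3

A width-3 tree decomposition is:
Bags: B1 = {1, 3, 4, 5}  B2 = {0, 1, 4, 5}  B3 = {1, 4, 5, 6}  B4 = {1, 2, 4, 5}
Tree: B1–B2, B2–B3, B3–B4
Each bag holds 4 vertices, so the decomposition has width 3, which upper-bounds the treewidth. For the lower bound: the 4 vertex sets {1,3}, {0,4}, {5}, {6} are disjoint, each induces a connected subgraph, and every pair is joined by at least one edge of G. Contracting each set to a single vertex therefore yields K_{4} as a minor, and since treewidth is minor-monotone, tw(G) ≥ tw(K_{4}) = 3. Combining the bounds, tw(G) = 3.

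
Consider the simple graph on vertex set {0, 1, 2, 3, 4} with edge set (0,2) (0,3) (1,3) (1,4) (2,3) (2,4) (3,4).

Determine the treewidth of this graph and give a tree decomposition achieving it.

Every bag has size at most 3, so the width is 3 − 1 = 2 and tw(G) ≤ 2. Conversely, {1, 3, 4} is a clique of size 3, and the vertices of any clique must share a bag in every tree decomposition; so some bag has ≥ 3 vertices and tw(G) ≥ 2. The upper and lower bounds meet at 2, so that is the treewidth.

Treewidth 2.
One such decomposition:
Bags: B1 = {1, 3, 4}  B2 = {2, 3, 4}  B3 = {0, 2, 3}
Tree: B1–B2, B2–B3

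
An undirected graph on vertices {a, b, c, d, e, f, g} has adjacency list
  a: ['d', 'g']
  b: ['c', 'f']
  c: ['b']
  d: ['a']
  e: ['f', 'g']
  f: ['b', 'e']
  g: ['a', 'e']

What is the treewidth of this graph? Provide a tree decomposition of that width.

Each bag holds 2 vertices, so the decomposition has width 1, which upper-bounds the treewidth. G has an edge, so its treewidth is at least 1. Therefore the treewidth is 1.

Treewidth 1.
Bags: B1 = {b, c}  B2 = {b, f}  B3 = {e, f}  B4 = {e, g}  B5 = {a, g}  B6 = {a, d}
Tree: B1–B2, B2–B3, B3–B4, B4–B5, B5–B6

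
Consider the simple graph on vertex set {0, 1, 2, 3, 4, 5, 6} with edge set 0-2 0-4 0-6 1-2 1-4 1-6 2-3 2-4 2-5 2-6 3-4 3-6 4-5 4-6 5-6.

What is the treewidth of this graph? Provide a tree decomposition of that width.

The largest bag has 4 vertices, giving width 3; this decomposition certifies tw(G) ≤ 3. Conversely, {0, 2, 4, 6} is a clique of size 4, and the vertices of any clique must share a bag in every tree decomposition; so some bag has ≥ 4 vertices and tw(G) ≥ 3. Combining the bounds, tw(G) = 3.

Treewidth 3.
Bags: B1 = {2, 3, 4, 6}  B2 = {0, 2, 4, 6}  B3 = {2, 4, 5, 6}  B4 = {1, 2, 4, 6}
Tree: B1–B2, B2–B3, B1–B4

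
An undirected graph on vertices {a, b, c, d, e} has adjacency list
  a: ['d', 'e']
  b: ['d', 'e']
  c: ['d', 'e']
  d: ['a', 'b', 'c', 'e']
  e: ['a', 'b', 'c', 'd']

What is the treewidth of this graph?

A width-2 tree decomposition is:
Bags: B1 = {a, d, e}  B2 = {c, d, e}  B3 = {b, d, e}
Tree: B1–B2, B1–B3
Every bag has size at most 3, so the width is 3 − 1 = 2 and tw(G) ≤ 2. Conversely, {c, d, e} is a clique of size 3, and the vertices of any clique must share a bag in every tree decomposition; so some bag has ≥ 3 vertices and tw(G) ≥ 2. The upper and lower bounds meet at 2, so that is the treewidth.

2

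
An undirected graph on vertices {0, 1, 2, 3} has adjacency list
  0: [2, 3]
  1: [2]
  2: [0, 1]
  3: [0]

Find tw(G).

A width-1 tree decomposition is:
Bags: B1 = {0, 3}  B2 = {0, 2}  B3 = {1, 2}
Tree: B1–B2, B2–B3
The largest bag has 2 vertices, giving width 1; this decomposition certifies tw(G) ≤ 1. G has an edge, so its treewidth is at least 1. The upper and lower bounds meet at 1, so that is the treewidth.

1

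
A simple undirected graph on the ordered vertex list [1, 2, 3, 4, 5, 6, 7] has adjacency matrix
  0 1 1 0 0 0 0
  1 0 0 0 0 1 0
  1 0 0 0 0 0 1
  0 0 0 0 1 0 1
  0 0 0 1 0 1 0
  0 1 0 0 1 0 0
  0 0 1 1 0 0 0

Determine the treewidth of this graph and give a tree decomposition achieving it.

Every bag has size at most 3, so the width is 3 − 1 = 2 and tw(G) ≤ 2. For the lower bound, G contains the cycle 5–4–7–3–1–2–6–5, so G is not a forest; only forests have treewidth ≤ 1, hence tw(G) ≥ 2. Therefore the treewidth is 2.

Treewidth 2.
Bags: B1 = {4, 5, 7}  B2 = {3, 5, 7}  B3 = {1, 3, 5}  B4 = {1, 2, 5}  B5 = {2, 5, 6}
Tree: B1–B2, B2–B3, B3–B4, B4–B5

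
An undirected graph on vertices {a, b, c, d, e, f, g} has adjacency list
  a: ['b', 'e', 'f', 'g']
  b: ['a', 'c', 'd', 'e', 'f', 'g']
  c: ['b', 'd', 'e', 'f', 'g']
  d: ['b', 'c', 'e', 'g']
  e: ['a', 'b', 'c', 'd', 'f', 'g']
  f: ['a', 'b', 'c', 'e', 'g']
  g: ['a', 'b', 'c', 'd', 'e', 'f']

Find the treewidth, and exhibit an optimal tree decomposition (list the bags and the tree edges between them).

Every bag has size at most 5, so the width is 5 − 1 = 4 and tw(G) ≤ 4. Conversely, {b, c, d, e, g} is a clique of size 5, and the vertices of any clique must share a bag in every tree decomposition; so some bag has ≥ 5 vertices and tw(G) ≥ 4. Combining the bounds, tw(G) = 4.

Treewidth 4.
One optimal decomposition is:
Bags: B1 = {b, c, e, f, g}  B2 = {a, b, e, f, g}  B3 = {b, c, d, e, g}
Tree: B1–B2, B1–B3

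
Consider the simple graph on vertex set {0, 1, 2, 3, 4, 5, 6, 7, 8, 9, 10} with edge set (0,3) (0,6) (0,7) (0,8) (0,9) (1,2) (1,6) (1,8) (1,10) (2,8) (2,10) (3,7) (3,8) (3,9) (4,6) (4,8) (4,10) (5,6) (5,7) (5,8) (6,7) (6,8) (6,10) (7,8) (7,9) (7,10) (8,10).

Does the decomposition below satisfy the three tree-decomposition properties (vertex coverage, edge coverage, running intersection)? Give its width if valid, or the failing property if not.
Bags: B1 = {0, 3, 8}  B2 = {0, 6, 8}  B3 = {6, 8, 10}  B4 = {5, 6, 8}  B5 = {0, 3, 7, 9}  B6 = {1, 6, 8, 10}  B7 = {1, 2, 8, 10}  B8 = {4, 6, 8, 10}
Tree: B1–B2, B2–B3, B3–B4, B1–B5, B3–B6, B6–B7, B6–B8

No — edge (7,8) lies in no bag.

A tree decomposition must satisfy three properties: every vertex lies in some bag; for every edge, both endpoints lie together in some bag; and for every vertex, the bags containing it form a connected subtree. Here edge (7,8) lies in no bag, so the decomposition is invalid.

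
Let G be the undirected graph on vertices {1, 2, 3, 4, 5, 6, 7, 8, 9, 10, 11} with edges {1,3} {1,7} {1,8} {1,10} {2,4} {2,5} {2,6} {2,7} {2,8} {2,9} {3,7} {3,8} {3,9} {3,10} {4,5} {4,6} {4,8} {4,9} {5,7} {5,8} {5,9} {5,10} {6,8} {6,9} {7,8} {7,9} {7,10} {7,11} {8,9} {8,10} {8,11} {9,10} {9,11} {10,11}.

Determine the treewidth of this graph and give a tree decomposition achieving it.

The largest bag has 5 vertices, giving width 4; this decomposition certifies tw(G) ≤ 4. On the other hand G contains the 5-clique {1, 3, 7, 8, 10}. A clique must lie in a single bag of any decomposition, so no decomposition can have width below 4. Combining the bounds, tw(G) = 4.

Treewidth 4.
One such decomposition:
Bags: B1 = {2, 5, 7, 8, 9}  B2 = {2, 4, 5, 8, 9}  B3 = {5, 7, 8, 9, 10}  B4 = {3, 7, 8, 9, 10}  B5 = {7, 8, 9, 10, 11}  B6 = {1, 3, 7, 8, 10}  B7 = {2, 4, 6, 8, 9}
Tree: B1–B2, B1–B3, B3–B4, B3–B5, B4–B6, B2–B7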